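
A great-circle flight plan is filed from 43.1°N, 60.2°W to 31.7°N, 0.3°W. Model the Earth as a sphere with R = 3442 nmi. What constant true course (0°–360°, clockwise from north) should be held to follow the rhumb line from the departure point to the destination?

103.5°

Δψ = ln[tan(π/4+φ₂/2)/tan(π/4+φ₁/2)] = -0.2514
Δλ = +1.0455 rad (taken the short way round)
course = atan2(Δλ, Δψ) = 103.52°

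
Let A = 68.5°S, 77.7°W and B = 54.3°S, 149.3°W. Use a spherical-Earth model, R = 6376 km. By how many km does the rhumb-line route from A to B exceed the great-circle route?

Great circle: cos σ = sin φ₁ sin φ₂ + cos φ₁ cos φ₂ cos Δλ,  σ = 0.6040 rad → d_gc = 3850.9 km
Rhumb line: Δψ = +0.5284, q = Δφ/Δψ = 0.4691, d_rh = R√(Δφ²+q²Δλ²) = 4057.7 km
Excess = 4057.7 − 3850.9 = 206.8 ≈ 207 km

207 km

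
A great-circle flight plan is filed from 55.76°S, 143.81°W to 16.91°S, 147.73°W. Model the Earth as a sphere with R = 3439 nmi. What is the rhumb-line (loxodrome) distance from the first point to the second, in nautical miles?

2339 nmi

Rhumb course C = atan2(Δλ, Δψ) with Δψ = ln[tan(π/4+φ₂/2)/tan(π/4+φ₁/2)] = +0.8781, Δλ = -0.0684 → C = 355.54°
d = R·|Δφ| / |cos C| = 3439·0.67806 / 0.99698 = 2339 nmi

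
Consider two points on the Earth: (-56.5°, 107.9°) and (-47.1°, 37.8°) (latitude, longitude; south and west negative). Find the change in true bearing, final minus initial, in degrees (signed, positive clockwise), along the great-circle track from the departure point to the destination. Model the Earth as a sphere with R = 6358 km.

+57.9°

Initial bearing θ₁ = atan2(sin Δλ cos φ₂, cos φ₁ sin φ₂ − sin φ₁ cos φ₂ cos Δλ) = 251.75°
Final bearing θ₂ = (initial bearing from the destination back to the start) + 180° = 309.64°
Δθ = θ₂ − θ₁ = +57.9°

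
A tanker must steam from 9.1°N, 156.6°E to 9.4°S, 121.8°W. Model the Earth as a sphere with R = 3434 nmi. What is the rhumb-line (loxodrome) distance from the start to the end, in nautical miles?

Δψ = ln[tan(π/4+φ₂/2)/tan(π/4+φ₁/2)] = -0.3243;  Δφ = -0.3229 rad,  Δλ = +1.4242 rad
q = Δφ/Δψ = 0.9956
d = R·√(Δφ² + q²Δλ²) = 3434·1.45428 = 4994 nmi

4994 nmi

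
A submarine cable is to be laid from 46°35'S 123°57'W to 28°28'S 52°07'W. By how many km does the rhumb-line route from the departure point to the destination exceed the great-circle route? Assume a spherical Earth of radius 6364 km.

Great circle: cos σ = sin φ₁ sin φ₂ + cos φ₁ cos φ₂ cos Δλ,  σ = 1.0068 rad → d_gc = 6407.0 km
Rhumb line: Δψ = +0.4024, q = Δφ/Δψ = 0.7858, d_rh = R√(Δφ²+q²Δλ²) = 6584.9 km
Excess = 6584.9 − 6407.0 = 177.9 ≈ 178 km

178 km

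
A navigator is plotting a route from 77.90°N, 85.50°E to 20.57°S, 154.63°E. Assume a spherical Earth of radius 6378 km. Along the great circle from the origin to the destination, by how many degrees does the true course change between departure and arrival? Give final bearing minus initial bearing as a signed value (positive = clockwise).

Initial bearing θ₁ = atan2(sin Δλ cos φ₂, cos φ₁ sin φ₂ − sin φ₁ cos φ₂ cos Δλ) = 114.56°
Final bearing θ₂ = (initial bearing from the destination back to the start) + 180° = 168.25°
Δθ = θ₂ − θ₁ = +53.7°

+53.7°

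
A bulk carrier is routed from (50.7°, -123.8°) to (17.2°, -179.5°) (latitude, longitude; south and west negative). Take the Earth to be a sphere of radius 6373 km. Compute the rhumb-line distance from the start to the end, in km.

Δψ = ln[tan(π/4+φ₂/2)/tan(π/4+φ₁/2)] = -0.7250;  Δφ = -0.5847 rad,  Δλ = -0.9721 rad
q = Δφ/Δψ = 0.8064
d = R·√(Δφ² + q²Δλ²) = 6373·0.97800 = 6233 km

6233 km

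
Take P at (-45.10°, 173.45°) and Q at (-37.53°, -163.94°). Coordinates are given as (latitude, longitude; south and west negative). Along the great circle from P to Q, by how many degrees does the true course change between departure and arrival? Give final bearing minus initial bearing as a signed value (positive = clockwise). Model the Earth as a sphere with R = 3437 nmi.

-15.1°

Initial bearing θ₁ = atan2(sin Δλ cos φ₂, cos φ₁ sin φ₂ − sin φ₁ cos φ₂ cos Δλ) = 73.80°
Final bearing θ₂ = (initial bearing from the destination back to the start) + 180° = 58.73°
Δθ = θ₂ − θ₁ = -15.1°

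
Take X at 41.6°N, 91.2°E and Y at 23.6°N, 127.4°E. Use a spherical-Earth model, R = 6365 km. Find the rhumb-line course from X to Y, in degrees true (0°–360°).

Meridional parts: M(φ₁)=+0.7998, M(φ₂)=+0.4241 → ΔM = -0.3757;  Δλ = +0.6318 rad
tan C = Δλ / ΔM = -1.6815 → C = 120.74°

120.7°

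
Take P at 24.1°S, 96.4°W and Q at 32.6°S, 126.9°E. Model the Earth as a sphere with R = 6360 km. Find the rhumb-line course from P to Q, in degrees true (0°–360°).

Δψ = ln[tan(π/4+φ₂/2)/tan(π/4+φ₁/2)] = -0.1688
Δλ = -2.3859 rad (taken the short way round)
course = atan2(Δλ, Δψ) = 265.95°

266.0°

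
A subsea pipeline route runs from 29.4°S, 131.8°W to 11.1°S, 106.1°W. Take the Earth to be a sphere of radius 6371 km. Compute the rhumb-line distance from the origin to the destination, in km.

3354 km

Δψ = ln[tan(π/4+φ₂/2)/tan(π/4+φ₁/2)] = +0.3423;  Δφ = +0.3194 rad,  Δλ = +0.4485 rad
q = Δφ/Δψ = 0.9331
d = R·√(Δφ² + q²Δλ²) = 6371·0.52649 = 3354 km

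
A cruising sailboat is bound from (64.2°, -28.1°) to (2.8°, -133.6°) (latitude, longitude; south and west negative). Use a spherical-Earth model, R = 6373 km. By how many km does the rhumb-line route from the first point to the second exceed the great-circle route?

Great circle: cos σ = sin φ₁ sin φ₂ + cos φ₁ cos φ₂ cos Δλ,  σ = 1.6431 rad → d_gc = 10471.2 km
Rhumb line: Δψ = -1.4250, q = Δφ/Δψ = 0.7520, d_rh = R√(Δφ²+q²Δλ²) = 11158.8 km
Excess = 11158.8 − 10471.2 = 687.6 ≈ 688 km

688 km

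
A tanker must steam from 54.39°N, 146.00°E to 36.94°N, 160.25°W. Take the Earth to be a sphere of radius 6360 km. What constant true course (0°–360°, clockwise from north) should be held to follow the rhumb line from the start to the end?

Δψ = ln[tan(π/4+φ₂/2)/tan(π/4+φ₁/2)] = -0.4411
Δλ = +0.9381 rad (taken the short way round)
course = atan2(Δλ, Δψ) = 115.18°

115.2°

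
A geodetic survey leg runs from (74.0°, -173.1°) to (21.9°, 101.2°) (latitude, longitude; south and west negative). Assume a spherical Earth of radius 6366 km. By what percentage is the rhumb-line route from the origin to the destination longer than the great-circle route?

6.1%

Great circle: σ = 1.1835 rad → d_gc = Rσ = 7534.0 km
Rhumb: Δφ = -0.9093, Δλ = -1.4957, Δψ = -1.5704, q = Δφ/Δψ = 0.5790 → d_rh = R√(Δφ²+q²Δλ²) = 7994.3 km
Excess = (7994.3 − 7534.0) / 7534.0 = 460.3 / 7534.0 = 6.11% ≈ 6.1%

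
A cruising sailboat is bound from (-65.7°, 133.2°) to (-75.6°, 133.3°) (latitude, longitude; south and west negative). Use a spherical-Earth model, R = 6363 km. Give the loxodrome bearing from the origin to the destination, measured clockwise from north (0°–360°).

179.8°

Meridional parts: M(φ₁)=-1.5357, M(φ₂)=-2.0689 → ΔM = -0.5331;  Δλ = +0.0017 rad
tan C = Δλ / ΔM = -0.0033 → C = 179.81°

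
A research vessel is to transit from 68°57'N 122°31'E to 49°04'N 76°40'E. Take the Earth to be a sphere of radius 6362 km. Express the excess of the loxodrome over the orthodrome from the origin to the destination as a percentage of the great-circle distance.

Great circle: σ = 0.5177 rad → d_gc = Rσ = 3293.4 km
Rhumb: Δφ = -0.3470, Δλ = -0.8002, Δψ = -0.6976, q = Δφ/Δψ = 0.4975 → d_rh = R√(Δφ²+q²Δλ²) = 3360.0 km
Excess = (3360.0 − 3293.4) / 3293.4 = 66.6 / 3293.4 = 2.02% ≈ 2.0%

2.0%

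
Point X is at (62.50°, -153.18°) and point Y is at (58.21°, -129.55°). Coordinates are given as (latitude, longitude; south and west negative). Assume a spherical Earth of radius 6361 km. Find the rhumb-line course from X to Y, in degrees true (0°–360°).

110.2°

Δψ = ln[tan(π/4+φ₂/2)/tan(π/4+φ₁/2)] = -0.1516
Δλ = +0.4124 rad (taken the short way round)
course = atan2(Δλ, Δψ) = 110.19°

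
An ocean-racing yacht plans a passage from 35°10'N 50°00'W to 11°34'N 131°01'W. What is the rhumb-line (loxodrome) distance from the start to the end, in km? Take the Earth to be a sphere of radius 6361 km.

8586 km

Rhumb course C = atan2(Δλ, Δψ) with Δψ = ln[tan(π/4+φ₂/2)/tan(π/4+φ₁/2)] = -0.4531, Δλ = -1.4140 → C = 252.23°
d = R·|Δφ| / |cos C| = 6361·0.41190 / 0.30517 = 8586 km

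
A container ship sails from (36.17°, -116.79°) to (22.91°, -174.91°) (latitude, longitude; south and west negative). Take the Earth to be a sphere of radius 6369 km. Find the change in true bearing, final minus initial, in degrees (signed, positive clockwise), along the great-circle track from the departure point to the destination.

Initial bearing θ₁ = atan2(sin Δλ cos φ₂, cos φ₁ sin φ₂ − sin φ₁ cos φ₂ cos Δλ) = 271.99°
Final bearing θ₂ = (initial bearing from the destination back to the start) + 180° = 241.15°
Δθ = θ₂ − θ₁ = -30.8°

-30.8°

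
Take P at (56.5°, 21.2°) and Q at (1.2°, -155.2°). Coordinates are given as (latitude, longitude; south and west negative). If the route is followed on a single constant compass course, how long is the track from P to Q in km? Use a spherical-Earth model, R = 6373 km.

17189 km

Rhumb course C = atan2(Δλ, Δψ) with Δψ = ln[tan(π/4+φ₂/2)/tan(π/4+φ₁/2)] = -1.1798, Δλ = -3.0788 → C = 249.03°
d = R·|Δφ| / |cos C| = 6373·0.96517 / 0.35784 = 17189 km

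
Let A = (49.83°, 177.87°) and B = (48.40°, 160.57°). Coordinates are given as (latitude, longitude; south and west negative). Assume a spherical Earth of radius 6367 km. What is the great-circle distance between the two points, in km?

1265 km

cos σ = sin φ₁ sin φ₂ + cos φ₁ cos φ₂ cos Δλ
      = sin(49.83°)sin(48.40°) + cos(49.83°)cos(48.40°)cos(-17.30°) = 0.9803
σ = 11.388° → d = Rσ = 6367·0.19875 = 1265 km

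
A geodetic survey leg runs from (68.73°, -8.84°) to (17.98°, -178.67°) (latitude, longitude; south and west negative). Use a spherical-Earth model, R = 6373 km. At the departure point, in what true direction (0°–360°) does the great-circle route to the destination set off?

N = sin Δλ·cos φ₂ = -0.1679;  D = cos φ₁ sin φ₂ − sin φ₁ cos φ₂ cos Δλ = +0.9844
initial course = atan2(N, D) = 350.32°

350.3°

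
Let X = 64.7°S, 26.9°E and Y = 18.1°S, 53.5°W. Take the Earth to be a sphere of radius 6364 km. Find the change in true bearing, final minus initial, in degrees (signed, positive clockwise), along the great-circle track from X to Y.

+62.6°

Initial bearing θ₁ = atan2(sin Δλ cos φ₂, cos φ₁ sin φ₂ − sin φ₁ cos φ₂ cos Δλ) = 270.64°
Final bearing θ₂ = (initial bearing from the destination back to the start) + 180° = 333.28°
Δθ = θ₂ − θ₁ = +62.6°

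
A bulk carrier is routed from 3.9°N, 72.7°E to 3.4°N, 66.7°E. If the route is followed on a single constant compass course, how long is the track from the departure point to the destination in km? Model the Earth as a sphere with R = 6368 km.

Δψ = ln[tan(π/4+φ₂/2)/tan(π/4+φ₁/2)] = -0.0087;  Δφ = -0.0087 rad,  Δλ = -0.1047 rad
q = Δφ/Δψ = 0.9980
d = R·√(Δφ² + q²Δλ²) = 6368·0.10487 = 668 km

668 km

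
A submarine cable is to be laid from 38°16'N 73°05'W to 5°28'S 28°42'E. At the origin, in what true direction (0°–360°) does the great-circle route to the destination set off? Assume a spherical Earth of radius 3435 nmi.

N = sin Δλ·cos φ₂ = +0.9745;  D = cos φ₁ sin φ₂ − sin φ₁ cos φ₂ cos Δλ = +0.0511
initial course = atan2(N, D) = 87.00°

87.0°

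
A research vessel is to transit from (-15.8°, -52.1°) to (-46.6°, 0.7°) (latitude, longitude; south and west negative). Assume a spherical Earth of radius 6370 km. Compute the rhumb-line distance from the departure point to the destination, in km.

Δψ = ln[tan(π/4+φ₂/2)/tan(π/4+φ₁/2)] = -0.6421;  Δφ = -0.5376 rad,  Δλ = +0.9215 rad
q = Δφ/Δψ = 0.8372
d = R·√(Δφ² + q²Δλ²) = 6370·0.94030 = 5990 km

5990 km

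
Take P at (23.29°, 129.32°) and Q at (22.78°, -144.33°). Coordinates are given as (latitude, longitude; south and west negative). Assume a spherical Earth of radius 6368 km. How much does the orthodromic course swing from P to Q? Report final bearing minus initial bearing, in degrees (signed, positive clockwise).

+40.3°

Initial bearing θ₁ = atan2(sin Δλ cos φ₂, cos φ₁ sin φ₂ − sin φ₁ cos φ₂ cos Δλ) = 70.14°
Final bearing θ₂ = (initial bearing from the destination back to the start) + 180° = 110.46°
Δθ = θ₂ − θ₁ = +40.3°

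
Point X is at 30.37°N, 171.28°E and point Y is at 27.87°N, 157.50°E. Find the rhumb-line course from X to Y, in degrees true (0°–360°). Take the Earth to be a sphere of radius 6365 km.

258.3°

Meridional parts: M(φ₁)=+0.5568, M(φ₂)=+0.5068 → ΔM = -0.0500;  Δλ = -0.2405 rad
tan C = Δλ / ΔM = +4.8147 → C = 258.27°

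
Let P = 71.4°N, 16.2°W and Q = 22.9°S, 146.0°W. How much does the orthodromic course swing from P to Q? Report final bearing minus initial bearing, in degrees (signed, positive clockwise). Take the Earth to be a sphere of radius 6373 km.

At departure: θ₁ = atan2(sin Δλ cos φ₂, cos φ₁ sin φ₂ − sin φ₁ cos φ₂ cos Δλ) = 301.56°
At arrival: θ₂ = atan2(sin Δλ cos φ₁, −cos φ₂ sin φ₁ + sin φ₂ cos φ₁ cos Δλ) = 197.16°
Δθ = θ₂ − θ₁ = -104.4°

-104.4°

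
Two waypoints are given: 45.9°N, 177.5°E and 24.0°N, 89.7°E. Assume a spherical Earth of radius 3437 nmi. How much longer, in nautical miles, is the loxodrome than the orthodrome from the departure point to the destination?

Great circle: cos σ = sin φ₁ sin φ₂ + cos φ₁ cos φ₂ cos Δλ,  σ = 1.2488 rad → d_gc = 4292.0 nmi
Rhumb line: Δψ = -0.4721, q = Δφ/Δψ = 0.8097, d_rh = R√(Δφ²+q²Δλ²) = 4462.2 nmi
Excess = 4462.2 − 4292.0 = 170.2 ≈ 170 nmi

170 nmi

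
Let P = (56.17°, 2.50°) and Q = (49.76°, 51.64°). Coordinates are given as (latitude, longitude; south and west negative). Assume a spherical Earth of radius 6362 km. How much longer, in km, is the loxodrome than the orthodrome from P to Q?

67 km

Great circle: cos σ = sin φ₁ sin φ₂ + cos φ₁ cos φ₂ cos Δλ,  σ = 0.5168 rad → d_gc = 3288.1 km
Rhumb line: Δψ = -0.1862, q = Δφ/Δψ = 0.6009, d_rh = R√(Δφ²+q²Δλ²) = 3355.0 km
Excess = 3355.0 − 3288.1 = 66.9 ≈ 67 km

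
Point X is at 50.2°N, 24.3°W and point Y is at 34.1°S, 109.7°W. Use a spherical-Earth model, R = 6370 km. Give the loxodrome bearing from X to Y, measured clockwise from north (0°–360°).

Δψ = ln[tan(π/4+φ₂/2)/tan(π/4+φ₁/2)] = -1.6499
Δλ = -1.4905 rad (taken the short way round)
course = atan2(Δλ, Δψ) = 222.09°

222.1°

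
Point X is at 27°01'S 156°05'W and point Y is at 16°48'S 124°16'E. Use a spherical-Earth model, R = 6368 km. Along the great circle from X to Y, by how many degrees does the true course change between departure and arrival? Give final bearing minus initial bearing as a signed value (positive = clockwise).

Initial bearing θ₁ = atan2(sin Δλ cos φ₂, cos φ₁ sin φ₂ − sin φ₁ cos φ₂ cos Δλ) = 259.22°
Final bearing θ₂ = (initial bearing from the destination back to the start) + 180° = 293.91°
Δθ = θ₂ − θ₁ = +34.7°

+34.7°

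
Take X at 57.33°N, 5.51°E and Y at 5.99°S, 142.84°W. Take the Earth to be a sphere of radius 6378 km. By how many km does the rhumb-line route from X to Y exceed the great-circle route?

1714 km

Great circle: cos σ = sin φ₁ sin φ₂ + cos φ₁ cos φ₂ cos Δλ,  σ = 2.1470 rad → d_gc = 13693.6 km
Rhumb line: Δψ = -1.3320, q = Δφ/Δψ = 0.8297, d_rh = R√(Δφ²+q²Δλ²) = 15407.8 km
Excess = 15407.8 − 13693.6 = 1714.2 ≈ 1714 km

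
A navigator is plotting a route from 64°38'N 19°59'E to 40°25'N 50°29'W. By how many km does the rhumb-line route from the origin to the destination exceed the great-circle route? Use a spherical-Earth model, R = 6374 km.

223 km

Great circle: cos σ = sin φ₁ sin φ₂ + cos φ₁ cos φ₂ cos Δλ,  σ = 0.8025 rad → d_gc = 5115.3 km
Rhumb line: Δψ = -0.7190, q = Δφ/Δψ = 0.5879, d_rh = R√(Δφ²+q²Δλ²) = 5338.1 km
Excess = 5338.1 − 5115.3 = 222.8 ≈ 223 km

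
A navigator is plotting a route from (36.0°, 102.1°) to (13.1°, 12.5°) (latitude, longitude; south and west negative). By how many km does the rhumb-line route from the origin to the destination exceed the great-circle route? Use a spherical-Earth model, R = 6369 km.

210 km

Great circle: cos σ = sin φ₁ sin φ₂ + cos φ₁ cos φ₂ cos Δλ,  σ = 1.4316 rad → d_gc = 9118.01 km
Rhumb line: Δψ = -0.4436, q = Δφ/Δψ = 0.9010, d_rh = R√(Δφ²+q²Δλ²) = 9327.52 km
Excess = 9327.52 − 9118.01 = 209.51 ≈ 210 km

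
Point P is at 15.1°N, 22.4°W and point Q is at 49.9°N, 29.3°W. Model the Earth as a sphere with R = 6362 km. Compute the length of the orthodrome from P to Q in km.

3914 km

cos σ = sin φ₁ sin φ₂ + cos φ₁ cos φ₂ cos Δλ
      = sin(15.10°)sin(49.90°) + cos(15.10°)cos(49.90°)cos(-6.90°) = 0.8166
σ = 35.250° → d = Rσ = 6362·0.61522 = 3914 km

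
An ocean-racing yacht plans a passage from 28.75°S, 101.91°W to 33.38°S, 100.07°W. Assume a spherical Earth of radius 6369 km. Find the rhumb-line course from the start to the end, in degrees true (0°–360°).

161.2°

Δψ = ln[tan(π/4+φ₂/2)/tan(π/4+φ₁/2)] = -0.0944
Δλ = +0.0321 rad (taken the short way round)
course = atan2(Δλ, Δψ) = 161.21°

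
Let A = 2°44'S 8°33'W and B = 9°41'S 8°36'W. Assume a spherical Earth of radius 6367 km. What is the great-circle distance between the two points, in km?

Haversine: a = sin²(Δφ/2)+cos φ₁ cos φ₂ sin²(Δλ/2) = 0.00367;  σ = 2·atan2(√a,√(1−a))
σ = 6.950° → d = Rσ = 6367·0.12130 = 772 km

772 km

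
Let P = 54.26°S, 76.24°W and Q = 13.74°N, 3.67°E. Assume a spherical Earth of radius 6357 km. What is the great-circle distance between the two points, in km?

cos σ = sin φ₁ sin φ₂ + cos φ₁ cos φ₂ cos Δλ
      = sin(-54.26°)sin(13.74°) + cos(-54.26°)cos(13.74°)cos(79.91°) = -0.0934
σ = 95.358° → d = Rσ = 6357·1.66431 = 10580 km

10580 km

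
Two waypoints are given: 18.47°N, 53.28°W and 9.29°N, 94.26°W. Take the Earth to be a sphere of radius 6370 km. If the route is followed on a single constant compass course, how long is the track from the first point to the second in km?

Δψ = ln[tan(π/4+φ₂/2)/tan(π/4+φ₁/2)] = -0.1652;  Δφ = -0.1602 rad,  Δλ = -0.7152 rad
q = Δφ/Δψ = 0.9696
d = R·√(Δφ² + q²Δλ²) = 6370·0.71178 = 4534 km

4534 km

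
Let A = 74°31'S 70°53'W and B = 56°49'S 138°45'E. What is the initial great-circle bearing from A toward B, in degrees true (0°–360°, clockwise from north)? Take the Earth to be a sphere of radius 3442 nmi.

201.6°

θ = atan2( sin Δλ·cos φ₂ ,  cos φ₁ sin φ₂ − sin φ₁ cos φ₂ cos Δλ )
  = atan2(-0.2706, -0.6819) = 201.65°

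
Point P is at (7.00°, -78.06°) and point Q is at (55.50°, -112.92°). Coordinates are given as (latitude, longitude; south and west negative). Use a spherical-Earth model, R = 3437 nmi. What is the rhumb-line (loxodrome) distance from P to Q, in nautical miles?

Δψ = ln[tan(π/4+φ₂/2)/tan(π/4+φ₁/2)] = +1.0471;  Δφ = +0.8465 rad,  Δλ = -0.6084 rad
q = Δφ/Δψ = 0.8084
d = R·√(Δφ² + q²Δλ²) = 3437·0.97902 = 3365 nmi

3365 nmi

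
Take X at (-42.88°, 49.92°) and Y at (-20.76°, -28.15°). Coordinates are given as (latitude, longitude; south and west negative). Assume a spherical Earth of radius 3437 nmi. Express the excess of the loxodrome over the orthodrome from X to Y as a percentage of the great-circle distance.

2.6%

Great circle: σ = 1.1779 rad → d_gc = Rσ = 4048.6 nmi
Rhumb: Δφ = +0.3861, Δλ = -1.3626, Δψ = +0.4595, q = Δφ/Δψ = 0.8403 → d_rh = R√(Δφ²+q²Δλ²) = 4152.9 nmi
Excess = (4152.9 − 4048.6) / 4048.6 = 104.3 / 4048.6 = 2.58% ≈ 2.6%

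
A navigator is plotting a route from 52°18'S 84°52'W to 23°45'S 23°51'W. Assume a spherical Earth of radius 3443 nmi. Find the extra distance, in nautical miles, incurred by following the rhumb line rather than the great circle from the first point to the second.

Great circle: cos σ = sin φ₁ sin φ₂ + cos φ₁ cos φ₂ cos Δλ,  σ = 0.9399 rad → d_gc = 3236.0 nmi
Rhumb line: Δψ = +0.6478, q = Δφ/Δψ = 0.7692, d_rh = R√(Δφ²+q²Δλ²) = 3301.3 nmi
Excess = 3301.3 − 3236.0 = 65.3 ≈ 65 nmi

65 nmi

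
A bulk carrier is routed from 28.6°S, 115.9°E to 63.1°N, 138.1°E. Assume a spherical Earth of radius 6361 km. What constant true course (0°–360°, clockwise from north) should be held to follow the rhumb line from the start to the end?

11.2°

Meridional parts: M(φ₁)=-0.5213, M(φ₂)=+1.4306 → ΔM = +1.9519;  Δλ = +0.3875 rad
tan C = Δλ / ΔM = +0.1985 → C = 11.23°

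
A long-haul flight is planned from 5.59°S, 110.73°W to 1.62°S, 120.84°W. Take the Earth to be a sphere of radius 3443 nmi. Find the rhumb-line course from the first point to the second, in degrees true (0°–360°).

291.5°

Δψ = ln[tan(π/4+φ₂/2)/tan(π/4+φ₁/2)] = +0.0694
Δλ = -0.1765 rad (taken the short way round)
course = atan2(Δλ, Δψ) = 291.48°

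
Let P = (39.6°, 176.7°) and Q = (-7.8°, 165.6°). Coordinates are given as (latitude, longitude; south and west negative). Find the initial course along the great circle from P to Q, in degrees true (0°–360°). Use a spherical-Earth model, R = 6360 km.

N = sin Δλ·cos φ₂ = -0.1907;  D = cos φ₁ sin φ₂ − sin φ₁ cos φ₂ cos Δλ = -0.7243
initial course = atan2(N, D) = 194.75°

194.8°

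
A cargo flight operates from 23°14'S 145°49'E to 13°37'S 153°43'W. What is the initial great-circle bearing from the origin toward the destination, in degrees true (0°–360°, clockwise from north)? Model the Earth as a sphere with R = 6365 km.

91.9°

N = sin Δλ·cos φ₂ = +0.8456;  D = cos φ₁ sin φ₂ − sin φ₁ cos φ₂ cos Δλ = -0.0273
initial course = atan2(N, D) = 91.85°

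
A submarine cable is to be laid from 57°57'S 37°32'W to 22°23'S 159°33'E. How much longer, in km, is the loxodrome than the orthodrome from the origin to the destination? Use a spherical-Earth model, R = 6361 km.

2913 km

Great circle: cos σ = sin φ₁ sin φ₂ + cos φ₁ cos φ₂ cos Δλ,  σ = 1.7176 rad → d_gc = 10925.6 km
Rhumb line: Δψ = +0.8465, q = Δφ/Δψ = 0.7333, d_rh = R√(Δφ²+q²Δλ²) = 13838.6 km
Excess = 13838.6 − 10925.6 = 2913.0 ≈ 2913 km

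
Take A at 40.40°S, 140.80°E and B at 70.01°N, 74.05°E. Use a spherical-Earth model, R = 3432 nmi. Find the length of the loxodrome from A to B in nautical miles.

7292 nmi

Rhumb course C = atan2(Δλ, Δψ) with Δψ = ln[tan(π/4+φ₂/2)/tan(π/4+φ₁/2)] = +2.5080, Δλ = -1.1650 → C = 335.08°
d = R·|Δφ| / |cos C| = 3432·1.92702 / 0.90693 = 7292 nmi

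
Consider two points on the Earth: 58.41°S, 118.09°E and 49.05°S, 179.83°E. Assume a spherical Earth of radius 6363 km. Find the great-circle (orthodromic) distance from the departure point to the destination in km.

Haversine: a = sin²(Δφ/2)+cos φ₁ cos φ₂ sin²(Δλ/2) = 0.09704;  σ = 2·atan2(√a,√(1−a))
σ = 36.301° → d = Rσ = 6363·0.63357 = 4031 km

4031 km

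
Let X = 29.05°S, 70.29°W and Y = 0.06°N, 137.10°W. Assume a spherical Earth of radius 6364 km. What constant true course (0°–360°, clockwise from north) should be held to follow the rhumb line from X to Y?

294.5°

Meridional parts: M(φ₁)=-0.5303, M(φ₂)=+0.0010 → ΔM = +0.5313;  Δλ = -1.1661 rad
tan C = Δλ / ΔM = -2.1947 → C = 294.50°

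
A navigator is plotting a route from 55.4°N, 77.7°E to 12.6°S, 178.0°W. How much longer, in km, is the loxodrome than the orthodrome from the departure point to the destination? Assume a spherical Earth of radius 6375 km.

Great circle: cos σ = sin φ₁ sin φ₂ + cos φ₁ cos φ₂ cos Δλ,  σ = 1.8928 rad → d_gc = 12066.4 km
Rhumb line: Δψ = -1.3882, q = Δφ/Δψ = 0.8550, d_rh = R√(Δφ²+q²Δλ²) = 12477.3 km
Excess = 12477.3 − 12066.4 = 410.9 ≈ 411 km

411 km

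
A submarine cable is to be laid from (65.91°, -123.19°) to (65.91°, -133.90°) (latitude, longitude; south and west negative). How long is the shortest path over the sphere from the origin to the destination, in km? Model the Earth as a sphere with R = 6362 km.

cos σ = sin φ₁ sin φ₂ + cos φ₁ cos φ₂ cos Δλ
      = sin(65.91°)sin(65.91°) + cos(65.91°)cos(65.91°)cos(-10.71°) = 0.9971
σ = 4.366° → d = Rσ = 6362·0.07620 = 485 km

485 km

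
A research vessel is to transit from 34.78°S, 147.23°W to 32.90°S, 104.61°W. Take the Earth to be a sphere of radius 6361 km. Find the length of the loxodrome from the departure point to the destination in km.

Δψ = ln[tan(π/4+φ₂/2)/tan(π/4+φ₁/2)] = +0.0395;  Δφ = +0.0328 rad,  Δλ = +0.7439 rad
q = Δφ/Δψ = 0.8305
d = R·√(Δφ² + q²Δλ²) = 6361·0.61866 = 3935 km

3935 km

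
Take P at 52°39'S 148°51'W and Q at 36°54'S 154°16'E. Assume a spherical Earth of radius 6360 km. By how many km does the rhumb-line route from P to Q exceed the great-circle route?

Great circle: cos σ = sin φ₁ sin φ₂ + cos φ₁ cos φ₂ cos Δλ,  σ = 0.7342 rad → d_gc = 4669.6 km
Rhumb line: Δψ = +0.3909, q = Δφ/Δψ = 0.7032, d_rh = R√(Δφ²+q²Δλ²) = 4771.9 km
Excess = 4771.9 − 4669.6 = 102.3 ≈ 102 km

102 km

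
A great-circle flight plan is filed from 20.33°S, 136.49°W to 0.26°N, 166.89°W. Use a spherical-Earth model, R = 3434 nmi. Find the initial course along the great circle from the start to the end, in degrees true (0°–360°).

301.0°

θ = atan2( sin Δλ·cos φ₂ ,  cos φ₁ sin φ₂ − sin φ₁ cos φ₂ cos Δλ )
  = atan2(-0.5060, +0.3039) = 300.99°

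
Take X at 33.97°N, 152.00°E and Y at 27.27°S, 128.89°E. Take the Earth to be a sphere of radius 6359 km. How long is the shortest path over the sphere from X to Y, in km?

Haversine: a = sin²(Δφ/2)+cos φ₁ cos φ₂ sin²(Δλ/2) = 0.28901;  σ = 2·atan2(√a,√(1−a))
σ = 65.040° → d = Rσ = 6359·1.13516 = 7218 km

7218 km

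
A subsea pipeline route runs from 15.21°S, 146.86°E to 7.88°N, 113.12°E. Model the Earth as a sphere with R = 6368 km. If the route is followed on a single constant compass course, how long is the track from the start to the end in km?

4517 km

Rhumb course C = atan2(Δλ, Δψ) with Δψ = ln[tan(π/4+φ₂/2)/tan(π/4+φ₁/2)] = +0.4066, Δλ = -0.5889 → C = 304.62°
d = R·|Δφ| / |cos C| = 6368·0.40300 / 0.56819 = 4517 km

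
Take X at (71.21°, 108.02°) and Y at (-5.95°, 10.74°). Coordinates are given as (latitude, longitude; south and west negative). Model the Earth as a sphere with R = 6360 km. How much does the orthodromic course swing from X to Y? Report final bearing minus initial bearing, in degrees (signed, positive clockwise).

Initial bearing θ₁ = atan2(sin Δλ cos φ₂, cos φ₁ sin φ₂ − sin φ₁ cos φ₂ cos Δλ) = 274.98°
Final bearing θ₂ = (initial bearing from the destination back to the start) + 180° = 198.82°
Δθ = θ₂ − θ₁ = -76.2°

-76.2°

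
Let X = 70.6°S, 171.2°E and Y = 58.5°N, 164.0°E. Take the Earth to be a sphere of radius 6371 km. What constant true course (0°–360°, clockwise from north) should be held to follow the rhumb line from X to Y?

357.6°

Meridional parts: M(φ₁)=-1.7665, M(φ₂)=+1.2657 → ΔM = +3.0322;  Δλ = -0.1257 rad
tan C = Δλ / ΔM = -0.0414 → C = 357.63°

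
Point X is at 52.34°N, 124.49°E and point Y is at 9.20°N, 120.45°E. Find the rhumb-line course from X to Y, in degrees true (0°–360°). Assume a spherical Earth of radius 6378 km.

184.4°

Meridional parts: M(φ₁)=+1.0758, M(φ₂)=+0.1613 → ΔM = -0.9146;  Δλ = -0.0705 rad
tan C = Δλ / ΔM = +0.0771 → C = 184.41°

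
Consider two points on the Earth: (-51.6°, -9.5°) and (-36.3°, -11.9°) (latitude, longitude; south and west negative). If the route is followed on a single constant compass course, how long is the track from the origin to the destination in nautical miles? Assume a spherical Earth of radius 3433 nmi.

Δψ = ln[tan(π/4+φ₂/2)/tan(π/4+φ₁/2)] = +0.3741;  Δφ = +0.2670 rad,  Δλ = -0.0419 rad
q = Δφ/Δψ = 0.7138
d = R·√(Δφ² + q²Δλ²) = 3433·0.26870 = 922 nmi

922 nmi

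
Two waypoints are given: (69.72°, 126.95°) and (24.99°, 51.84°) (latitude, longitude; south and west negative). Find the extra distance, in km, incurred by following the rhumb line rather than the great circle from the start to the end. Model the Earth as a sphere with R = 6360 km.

Great circle: cos σ = sin φ₁ sin φ₂ + cos φ₁ cos φ₂ cos Δλ,  σ = 1.0736 rad → d_gc = 6827.8 km
Rhumb line: Δψ = -1.2705, q = Δφ/Δψ = 0.6145, d_rh = R√(Δφ²+q²Δλ²) = 7134.2 km
Excess = 7134.2 − 6827.8 = 306.4 ≈ 306 km

306 km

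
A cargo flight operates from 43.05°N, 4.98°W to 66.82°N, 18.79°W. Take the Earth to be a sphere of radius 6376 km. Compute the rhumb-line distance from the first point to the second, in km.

Rhumb course C = atan2(Δλ, Δψ) with Δψ = ln[tan(π/4+φ₂/2)/tan(π/4+φ₁/2)] = +0.7503, Δλ = -0.2410 → C = 342.19°
d = R·|Δφ| / |cos C| = 6376·0.41486 / 0.95208 = 2778 km

2778 km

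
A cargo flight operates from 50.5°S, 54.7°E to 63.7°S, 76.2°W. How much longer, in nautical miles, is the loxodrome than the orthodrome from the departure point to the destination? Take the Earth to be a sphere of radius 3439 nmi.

Great circle: cos σ = sin φ₁ sin φ₂ + cos φ₁ cos φ₂ cos Δλ,  σ = 1.0388 rad → d_gc = 3572.5 nmi
Rhumb line: Δψ = -0.4297, q = Δφ/Δψ = 0.5362, d_rh = R√(Δφ²+q²Δλ²) = 4286.3 nmi
Excess = 4286.3 − 3572.5 = 713.8 ≈ 714 nmi

714 nmi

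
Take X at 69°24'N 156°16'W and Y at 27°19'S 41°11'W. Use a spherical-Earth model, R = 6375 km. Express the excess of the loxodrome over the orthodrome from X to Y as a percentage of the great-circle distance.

5.4%

Great circle: σ = 2.1677 rad → d_gc = Rσ = 13819.1 km
Rhumb: Δφ = -1.6880, Δλ = +2.0086, Δψ = -2.2012, q = Δφ/Δψ = 0.7669 → d_rh = R√(Δφ²+q²Δλ²) = 14568.1 km
Excess = (14568.1 − 13819.1) / 13819.1 = 749.0 / 13819.1 = 5.42% ≈ 5.4%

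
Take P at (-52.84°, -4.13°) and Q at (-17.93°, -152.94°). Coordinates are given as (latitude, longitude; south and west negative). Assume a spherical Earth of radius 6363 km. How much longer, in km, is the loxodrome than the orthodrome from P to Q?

Great circle: cos σ = sin φ₁ sin φ₂ + cos φ₁ cos φ₂ cos Δλ,  σ = 1.8196 rad → d_gc = 11578.4 km
Rhumb line: Δψ = +0.7720, q = Δφ/Δψ = 0.7892, d_rh = R√(Δφ²+q²Δλ²) = 13606.7 km
Excess = 13606.7 − 11578.4 = 2028.3 ≈ 2028 km

2028 km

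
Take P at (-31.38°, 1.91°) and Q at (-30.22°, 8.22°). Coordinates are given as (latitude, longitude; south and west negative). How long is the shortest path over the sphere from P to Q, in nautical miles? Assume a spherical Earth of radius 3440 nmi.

333 nmi

Haversine: a = sin²(Δφ/2)+cos φ₁ cos φ₂ sin²(Δλ/2) = 0.00234;  σ = 2·atan2(√a,√(1−a))
σ = 5.542° → d = Rσ = 3440·0.09672 = 333 nmi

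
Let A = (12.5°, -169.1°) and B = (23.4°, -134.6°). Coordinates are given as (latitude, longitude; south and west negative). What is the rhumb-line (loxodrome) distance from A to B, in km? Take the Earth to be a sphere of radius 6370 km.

Δψ = ln[tan(π/4+φ₂/2)/tan(π/4+φ₁/2)] = +0.2003;  Δφ = +0.1902 rad,  Δλ = +0.6021 rad
q = Δφ/Δψ = 0.9496
d = R·√(Δφ² + q²Δλ²) = 6370·0.60260 = 3839 km

3839 km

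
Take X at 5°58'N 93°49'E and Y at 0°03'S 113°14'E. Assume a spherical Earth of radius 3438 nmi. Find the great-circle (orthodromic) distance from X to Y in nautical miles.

1218 nmi

Haversine: a = sin²(Δφ/2)+cos φ₁ cos φ₂ sin²(Δλ/2) = 0.03104;  σ = 2·atan2(√a,√(1−a))
σ = 20.294° → d = Rσ = 3438·0.35420 = 1218 nmi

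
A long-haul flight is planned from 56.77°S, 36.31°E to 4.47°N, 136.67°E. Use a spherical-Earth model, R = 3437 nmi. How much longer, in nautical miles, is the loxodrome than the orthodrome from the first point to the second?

Great circle: cos σ = sin φ₁ sin φ₂ + cos φ₁ cos φ₂ cos Δλ,  σ = 1.7350 rad → d_gc = 5963.1 nmi
Rhumb line: Δψ = +1.2874, q = Δφ/Δψ = 0.8302, d_rh = R√(Δφ²+q²Δλ²) = 6203.0 nmi
Excess = 6203.0 − 5963.1 = 239.9 ≈ 240 nmi

240 nmi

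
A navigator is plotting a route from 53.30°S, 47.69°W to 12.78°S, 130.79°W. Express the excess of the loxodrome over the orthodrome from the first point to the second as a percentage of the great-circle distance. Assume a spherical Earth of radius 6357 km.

3.3%

Great circle: σ = 1.3208 rad → d_gc = Rσ = 8396.5 km
Rhumb: Δφ = +0.7072, Δλ = -1.4504, Δψ = +0.8786, q = Δφ/Δψ = 0.8049 → d_rh = R√(Δφ²+q²Δλ²) = 8676.6 km
Excess = (8676.6 − 8396.5) / 8396.5 = 280.1 / 8396.5 = 3.34% ≈ 3.3%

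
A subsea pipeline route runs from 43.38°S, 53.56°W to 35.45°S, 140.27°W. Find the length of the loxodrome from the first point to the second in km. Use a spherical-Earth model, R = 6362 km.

Rhumb course C = atan2(Δλ, Δψ) with Δψ = ln[tan(π/4+φ₂/2)/tan(π/4+φ₁/2)] = +0.1795, Δλ = -1.5134 → C = 276.76°
d = R·|Δφ| / |cos C| = 6362·0.13840 / 0.11777 = 7476 km

7476 km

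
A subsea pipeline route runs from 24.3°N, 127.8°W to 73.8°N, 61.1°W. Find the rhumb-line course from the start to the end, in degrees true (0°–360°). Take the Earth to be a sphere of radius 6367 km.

Meridional parts: M(φ₁)=+0.4374, M(φ₂)=+1.9497 → ΔM = +1.5122;  Δλ = +1.1641 rad
tan C = Δλ / ΔM = +0.7698 → C = 37.59°

37.6°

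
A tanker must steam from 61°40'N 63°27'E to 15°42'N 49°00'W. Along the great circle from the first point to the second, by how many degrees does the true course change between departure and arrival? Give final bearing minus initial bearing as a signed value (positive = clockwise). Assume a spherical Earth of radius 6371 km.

-90.9°

At departure: θ₁ = atan2(sin Δλ cos φ₂, cos φ₁ sin φ₂ − sin φ₁ cos φ₂ cos Δλ) = 296.93°
At arrival: θ₂ = atan2(sin Δλ cos φ₁, −cos φ₂ sin φ₁ + sin φ₂ cos φ₁ cos Δλ) = 206.07°
Δθ = θ₂ − θ₁ = -90.9°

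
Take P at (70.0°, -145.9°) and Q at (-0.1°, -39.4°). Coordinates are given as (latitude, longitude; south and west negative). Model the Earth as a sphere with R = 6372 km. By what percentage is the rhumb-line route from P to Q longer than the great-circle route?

Great circle: σ = 1.6697 rad → d_gc = Rσ = 10639.6 km
Rhumb: Δφ = -1.2235, Δλ = +1.8588, Δψ = -1.7372, q = Δφ/Δψ = 0.7043 → d_rh = R√(Δφ²+q²Δλ²) = 11417.6 km
Excess = (11417.6 − 10639.6) / 10639.6 = 778.0 / 10639.6 = 7.31% ≈ 7.3%

7.3%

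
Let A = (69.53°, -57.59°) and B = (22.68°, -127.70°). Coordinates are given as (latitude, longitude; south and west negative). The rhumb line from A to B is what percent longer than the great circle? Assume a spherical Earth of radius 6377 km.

Great circle: σ = 1.0804 rad → d_gc = Rσ = 6889.4 km
Rhumb: Δφ = -0.8177, Δλ = -1.2237, Δψ = -1.3051, q = Δφ/Δψ = 0.6265 → d_rh = R√(Δφ²+q²Δλ²) = 7147.9 km
Excess = (7147.9 − 6889.4) / 6889.4 = 258.5 / 6889.4 = 3.752% ≈ 3.8%

3.8%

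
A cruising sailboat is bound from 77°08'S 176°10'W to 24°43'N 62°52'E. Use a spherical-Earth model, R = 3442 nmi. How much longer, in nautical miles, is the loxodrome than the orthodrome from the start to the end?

Great circle: cos σ = sin φ₁ sin φ₂ + cos φ₁ cos φ₂ cos Δλ,  σ = 2.1080 rad → d_gc = 7255.7 nmi
Rhumb line: Δψ = +2.6279, q = Δφ/Δψ = 0.6764, d_rh = R√(Δφ²+q²Δλ²) = 7848.6 nmi
Excess = 7848.6 − 7255.7 = 592.9 ≈ 593 nmi

593 nmi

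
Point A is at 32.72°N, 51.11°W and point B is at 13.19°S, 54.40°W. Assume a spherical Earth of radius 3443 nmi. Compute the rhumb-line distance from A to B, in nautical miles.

2765 nmi

Δψ = ln[tan(π/4+φ₂/2)/tan(π/4+φ₁/2)] = -0.8372;  Δφ = -0.8013 rad,  Δλ = -0.0574 rad
q = Δφ/Δψ = 0.9571
d = R·√(Δφ² + q²Δλ²) = 3443·0.80316 = 2765 nmi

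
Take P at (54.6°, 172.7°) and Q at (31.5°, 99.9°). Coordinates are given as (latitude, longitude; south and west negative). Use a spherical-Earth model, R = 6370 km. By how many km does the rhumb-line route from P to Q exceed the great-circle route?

Great circle: cos σ = sin φ₁ sin φ₂ + cos φ₁ cos φ₂ cos Δλ,  σ = 0.9619 rad → d_gc = 6127.3 km
Rhumb line: Δψ = -0.5624, q = Δφ/Δψ = 0.7169, d_rh = R√(Δφ²+q²Δλ²) = 6345.6 km
Excess = 6345.6 − 6127.3 = 218.3 ≈ 218 km

218 km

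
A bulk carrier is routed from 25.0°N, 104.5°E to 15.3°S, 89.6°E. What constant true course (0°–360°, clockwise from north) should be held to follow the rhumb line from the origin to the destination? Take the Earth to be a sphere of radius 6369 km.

199.8°

Meridional parts: M(φ₁)=+0.4509, M(φ₂)=-0.2703 → ΔM = -0.7211;  Δλ = -0.2601 rad
tan C = Δλ / ΔM = +0.3606 → C = 199.83°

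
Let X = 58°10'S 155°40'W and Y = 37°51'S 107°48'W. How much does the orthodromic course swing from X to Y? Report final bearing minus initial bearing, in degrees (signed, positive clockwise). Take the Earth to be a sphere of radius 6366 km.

-37.1°

Initial bearing θ₁ = atan2(sin Δλ cos φ₂, cos φ₁ sin φ₂ − sin φ₁ cos φ₂ cos Δλ) = 77.82°
Final bearing θ₂ = (initial bearing from the destination back to the start) + 180° = 40.76°
Δθ = θ₂ − θ₁ = -37.1°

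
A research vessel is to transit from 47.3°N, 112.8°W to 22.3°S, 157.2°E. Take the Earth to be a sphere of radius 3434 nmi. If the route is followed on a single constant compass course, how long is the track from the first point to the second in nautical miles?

6431 nmi

Rhumb course C = atan2(Δλ, Δψ) with Δψ = ln[tan(π/4+φ₂/2)/tan(π/4+φ₁/2)] = -1.3388, Δλ = -1.5708 → C = 229.56°
d = R·|Δφ| / |cos C| = 3434·1.21475 / 0.64865 = 6431 nmi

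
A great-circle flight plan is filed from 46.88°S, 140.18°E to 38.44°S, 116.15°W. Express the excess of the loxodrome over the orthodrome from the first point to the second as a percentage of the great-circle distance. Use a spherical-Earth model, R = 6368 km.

Great circle: σ = 1.2374 rad → d_gc = Rσ = 7879.7 km
Rhumb: Δφ = +0.1473, Δλ = +1.8094, Δψ = +0.2008, q = Δφ/Δψ = 0.7336 → d_rh = R√(Δφ²+q²Δλ²) = 8504.4 km
Excess = (8504.4 − 7879.7) / 7879.7 = 624.7 / 7879.7 = 7.93% ≈ 7.9%

7.9%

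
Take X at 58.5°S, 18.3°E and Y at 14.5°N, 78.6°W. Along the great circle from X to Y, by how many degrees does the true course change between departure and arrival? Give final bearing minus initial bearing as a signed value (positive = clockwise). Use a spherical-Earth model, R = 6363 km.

At departure: θ₁ = atan2(sin Δλ cos φ₂, cos φ₁ sin φ₂ − sin φ₁ cos φ₂ cos Δλ) = 271.89°
At arrival: θ₂ = atan2(sin Δλ cos φ₁, −cos φ₂ sin φ₁ + sin φ₂ cos φ₁ cos Δλ) = 327.36°
Δθ = θ₂ − θ₁ = +55.5°

+55.5°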